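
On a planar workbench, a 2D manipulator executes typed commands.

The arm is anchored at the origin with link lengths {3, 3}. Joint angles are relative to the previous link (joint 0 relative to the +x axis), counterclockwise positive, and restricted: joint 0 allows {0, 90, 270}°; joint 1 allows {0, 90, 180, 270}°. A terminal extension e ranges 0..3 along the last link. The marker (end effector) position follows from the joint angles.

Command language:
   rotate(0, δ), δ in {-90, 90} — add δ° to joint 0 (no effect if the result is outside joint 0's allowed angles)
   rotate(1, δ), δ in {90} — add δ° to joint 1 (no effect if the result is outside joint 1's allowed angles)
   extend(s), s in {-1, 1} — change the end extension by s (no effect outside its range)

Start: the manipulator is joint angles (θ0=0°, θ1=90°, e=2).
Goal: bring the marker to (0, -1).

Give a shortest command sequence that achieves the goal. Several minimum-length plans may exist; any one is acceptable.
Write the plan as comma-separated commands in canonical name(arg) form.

rotate(1, 90), rotate(0, 90), extend(-1)

start: joint angles (θ0=0°, θ1=90°, e=2)
step 1 (rotate(1, 90)): joint angles (θ0=0°, θ1=180°, e=2)
step 2 (rotate(0, 90)): joint angles (θ0=90°, θ1=180°, e=2)
step 3 (extend(-1)): joint angles (θ0=90°, θ1=180°, e=1)
shorter routes all fall short; 3 is best.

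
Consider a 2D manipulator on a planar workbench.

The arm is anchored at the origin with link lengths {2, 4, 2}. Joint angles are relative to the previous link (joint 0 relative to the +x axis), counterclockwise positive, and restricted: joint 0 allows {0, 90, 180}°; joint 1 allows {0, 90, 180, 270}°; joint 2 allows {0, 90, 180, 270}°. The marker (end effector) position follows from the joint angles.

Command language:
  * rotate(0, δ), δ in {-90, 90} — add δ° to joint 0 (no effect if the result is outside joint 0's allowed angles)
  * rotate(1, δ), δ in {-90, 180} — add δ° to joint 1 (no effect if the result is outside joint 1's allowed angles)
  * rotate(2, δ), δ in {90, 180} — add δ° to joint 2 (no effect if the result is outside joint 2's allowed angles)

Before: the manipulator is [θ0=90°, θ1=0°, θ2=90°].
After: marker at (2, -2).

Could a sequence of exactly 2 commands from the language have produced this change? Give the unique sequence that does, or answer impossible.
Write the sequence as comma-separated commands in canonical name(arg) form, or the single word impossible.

initial: [θ0=90°, θ1=0°, θ2=90°]
[1] after rotate(1, -90): [θ0=90°, θ1=270°, θ2=90°]
[2] after rotate(1, -90): [θ0=90°, θ1=180°, θ2=90°]
uniquely the one of 36 2-step routes that fits.

rotate(1, -90), rotate(1, -90)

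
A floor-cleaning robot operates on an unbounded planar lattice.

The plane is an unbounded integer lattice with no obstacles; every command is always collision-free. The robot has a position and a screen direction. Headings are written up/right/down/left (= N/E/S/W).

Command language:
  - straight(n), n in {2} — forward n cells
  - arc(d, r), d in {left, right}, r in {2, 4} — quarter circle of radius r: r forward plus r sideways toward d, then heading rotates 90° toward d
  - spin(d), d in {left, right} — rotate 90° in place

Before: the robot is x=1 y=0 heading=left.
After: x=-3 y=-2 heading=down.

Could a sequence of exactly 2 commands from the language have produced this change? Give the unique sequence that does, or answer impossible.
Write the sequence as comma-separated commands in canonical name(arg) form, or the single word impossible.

key: order matters: swapping straight(2) and arc(left, 2) lands elsewhere
from: x=1 y=0 heading=left
step 1 (straight(2)): x=-1 y=0 heading=left
step 2 (arc(left, 2)): x=-3 y=-2 heading=down
uniquely the one of 49 2-step routes that fits.

straight(2), arc(left, 2)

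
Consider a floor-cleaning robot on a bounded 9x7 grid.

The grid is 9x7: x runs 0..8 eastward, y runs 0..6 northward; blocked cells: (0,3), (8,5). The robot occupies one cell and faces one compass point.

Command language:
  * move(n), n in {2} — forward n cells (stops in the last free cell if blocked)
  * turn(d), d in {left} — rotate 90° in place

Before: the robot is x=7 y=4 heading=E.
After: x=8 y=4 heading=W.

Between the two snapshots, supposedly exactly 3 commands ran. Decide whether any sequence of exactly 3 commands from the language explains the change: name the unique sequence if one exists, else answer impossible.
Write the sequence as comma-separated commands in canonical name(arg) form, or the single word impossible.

key: cell and facing (now W) both changed — the 3 commands mix motion and turning
begin: x=7 y=4 heading=E
step 1 (move(2)): x=8 y=4 heading=E
step 2 (turn(left)): x=8 y=4 heading=N
step 3 (turn(left)): x=8 y=4 heading=W
all 8 alternatives checked — unique.

move(2), turn(left), turn(left)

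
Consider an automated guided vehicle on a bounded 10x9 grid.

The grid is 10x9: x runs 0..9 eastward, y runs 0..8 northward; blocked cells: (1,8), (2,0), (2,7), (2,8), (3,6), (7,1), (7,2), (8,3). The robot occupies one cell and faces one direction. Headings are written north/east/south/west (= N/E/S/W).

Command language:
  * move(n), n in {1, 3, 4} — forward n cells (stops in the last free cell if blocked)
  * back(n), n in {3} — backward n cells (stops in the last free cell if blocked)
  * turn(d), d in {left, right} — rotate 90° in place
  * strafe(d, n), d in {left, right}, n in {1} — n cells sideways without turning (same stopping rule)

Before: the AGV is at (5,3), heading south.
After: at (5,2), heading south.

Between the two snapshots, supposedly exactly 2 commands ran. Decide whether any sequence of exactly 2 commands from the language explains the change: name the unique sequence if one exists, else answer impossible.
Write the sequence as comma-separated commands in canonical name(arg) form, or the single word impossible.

back(3), move(4)

key: heading stays S — no command in the sequence turns
initial: at (5,3), heading south
[1] after back(3): at (5,6), heading south
[2] after move(4): at (5,2), heading south
uniquely the one of 64 2-step routes that fits.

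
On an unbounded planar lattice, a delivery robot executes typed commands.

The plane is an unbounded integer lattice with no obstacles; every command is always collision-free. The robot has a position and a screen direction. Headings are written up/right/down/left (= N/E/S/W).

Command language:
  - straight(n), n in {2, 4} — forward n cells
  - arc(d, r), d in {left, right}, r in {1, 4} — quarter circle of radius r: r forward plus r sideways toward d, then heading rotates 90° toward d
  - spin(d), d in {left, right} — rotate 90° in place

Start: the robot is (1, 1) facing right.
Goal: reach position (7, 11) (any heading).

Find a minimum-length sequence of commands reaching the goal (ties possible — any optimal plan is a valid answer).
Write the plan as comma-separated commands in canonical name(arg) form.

initial: (1, 1) facing right
1. arc(left, 4) → (5, 5) facing up
2. arc(left, 1) → (4, 6) facing left
3. arc(right, 1) → (3, 7) facing up
4. arc(right, 4) → (7, 11) facing right
no 3-step plan works, so 4 is optimal.

arc(left, 4), arc(left, 1), arc(right, 1), arc(right, 4)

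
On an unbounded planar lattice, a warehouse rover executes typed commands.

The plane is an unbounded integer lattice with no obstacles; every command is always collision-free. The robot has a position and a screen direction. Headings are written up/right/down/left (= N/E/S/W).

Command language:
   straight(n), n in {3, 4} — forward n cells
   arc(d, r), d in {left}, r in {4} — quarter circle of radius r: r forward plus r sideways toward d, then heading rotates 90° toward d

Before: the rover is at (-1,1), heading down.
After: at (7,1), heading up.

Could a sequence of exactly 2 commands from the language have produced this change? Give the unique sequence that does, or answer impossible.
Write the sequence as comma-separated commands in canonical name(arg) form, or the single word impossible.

arc(left, 4), arc(left, 4)

key: cell and facing (now N) both changed — the 2 commands mix motion and turning
start: at (-1,1), heading down
step 1 (arc(left, 4)): at (3,-3), heading right
step 2 (arc(left, 4)): at (7,1), heading up
all 9 alternatives checked — unique.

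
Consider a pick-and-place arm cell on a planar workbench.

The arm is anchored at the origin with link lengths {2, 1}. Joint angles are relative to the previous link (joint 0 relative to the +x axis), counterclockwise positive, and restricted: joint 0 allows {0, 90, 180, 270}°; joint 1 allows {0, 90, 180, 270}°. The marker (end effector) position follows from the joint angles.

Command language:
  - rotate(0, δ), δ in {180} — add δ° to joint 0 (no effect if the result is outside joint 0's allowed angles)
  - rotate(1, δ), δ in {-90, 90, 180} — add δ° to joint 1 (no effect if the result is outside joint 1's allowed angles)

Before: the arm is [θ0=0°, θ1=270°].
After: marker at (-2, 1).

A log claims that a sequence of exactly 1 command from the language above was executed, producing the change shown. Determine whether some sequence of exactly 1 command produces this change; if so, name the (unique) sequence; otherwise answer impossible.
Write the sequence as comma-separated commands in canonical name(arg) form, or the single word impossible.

t0: [θ0=0°, θ1=270°]
[1] after rotate(0, 180): [θ0=180°, θ1=270°]
all 4 alternatives checked — unique.

rotate(0, 180)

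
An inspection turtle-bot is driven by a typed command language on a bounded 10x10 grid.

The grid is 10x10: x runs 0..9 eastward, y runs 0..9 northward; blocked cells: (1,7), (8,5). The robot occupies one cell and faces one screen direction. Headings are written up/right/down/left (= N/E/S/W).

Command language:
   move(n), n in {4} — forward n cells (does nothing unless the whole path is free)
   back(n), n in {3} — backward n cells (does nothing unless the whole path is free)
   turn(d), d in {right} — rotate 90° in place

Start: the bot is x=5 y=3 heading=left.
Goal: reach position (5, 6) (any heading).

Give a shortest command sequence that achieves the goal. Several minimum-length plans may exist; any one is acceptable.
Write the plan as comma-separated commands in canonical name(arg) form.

from: x=5 y=3 heading=left
1. turn(right) → x=5 y=3 heading=up
2. turn(right) → x=5 y=3 heading=right
3. turn(right) → x=5 y=3 heading=down
4. back(3) → x=5 y=6 heading=down
shorter routes all fall short; 4 is best.

turn(right), turn(right), turn(right), back(3)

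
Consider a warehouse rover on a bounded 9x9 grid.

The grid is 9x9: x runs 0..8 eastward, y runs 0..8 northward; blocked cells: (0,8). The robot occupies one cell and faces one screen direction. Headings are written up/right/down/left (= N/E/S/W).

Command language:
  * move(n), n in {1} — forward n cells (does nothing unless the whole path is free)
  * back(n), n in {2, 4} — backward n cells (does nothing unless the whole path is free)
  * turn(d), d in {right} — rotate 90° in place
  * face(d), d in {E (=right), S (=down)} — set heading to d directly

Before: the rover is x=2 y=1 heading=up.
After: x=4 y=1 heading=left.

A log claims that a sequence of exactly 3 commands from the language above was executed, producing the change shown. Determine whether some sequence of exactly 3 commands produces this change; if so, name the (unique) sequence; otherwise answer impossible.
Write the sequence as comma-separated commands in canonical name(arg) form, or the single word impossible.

key: running back(2) before face(S) would end elsewhere — order is forced
start: x=2 y=1 heading=up
step 1 (face(S)): x=2 y=1 heading=down
step 2 (turn(right)): x=2 y=1 heading=left
step 3 (back(2)): x=4 y=1 heading=left
uniquely the one of 216 3-step routes that fits.

face(S), turn(right), back(2)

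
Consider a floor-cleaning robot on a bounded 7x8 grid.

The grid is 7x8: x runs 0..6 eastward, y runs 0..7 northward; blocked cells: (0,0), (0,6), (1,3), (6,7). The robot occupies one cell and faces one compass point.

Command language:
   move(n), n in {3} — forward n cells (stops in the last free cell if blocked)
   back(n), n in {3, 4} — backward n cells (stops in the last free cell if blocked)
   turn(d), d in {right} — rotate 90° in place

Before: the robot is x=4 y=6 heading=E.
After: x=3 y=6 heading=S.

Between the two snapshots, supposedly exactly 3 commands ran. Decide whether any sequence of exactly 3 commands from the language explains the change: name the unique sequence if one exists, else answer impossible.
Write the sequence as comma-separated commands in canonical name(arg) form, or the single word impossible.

key: cell and facing (now S) both changed — the 3 commands mix motion and turning
t0: x=4 y=6 heading=E
t=1 move(3) ⇒ x=6 y=6 heading=E
t=2 back(3) ⇒ x=3 y=6 heading=E
t=3 turn(right) ⇒ x=3 y=6 heading=S
no rival 3-sequence matches.

move(3), back(3), turn(right)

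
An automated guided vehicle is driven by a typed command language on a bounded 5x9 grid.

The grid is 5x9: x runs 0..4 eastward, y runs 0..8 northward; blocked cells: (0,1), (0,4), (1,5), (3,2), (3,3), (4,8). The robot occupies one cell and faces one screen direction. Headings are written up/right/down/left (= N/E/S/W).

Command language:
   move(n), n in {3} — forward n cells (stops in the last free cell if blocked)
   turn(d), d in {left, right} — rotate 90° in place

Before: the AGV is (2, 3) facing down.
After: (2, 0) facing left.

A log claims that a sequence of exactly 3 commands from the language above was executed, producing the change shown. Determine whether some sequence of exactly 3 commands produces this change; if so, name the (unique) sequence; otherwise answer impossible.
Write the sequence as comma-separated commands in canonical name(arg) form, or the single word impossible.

move(3), move(3), turn(right)

key: position moved to (2,0) AND the heading swung to W — translation plus rotation needed
begin: (2, 3) facing down
1. move(3) → (2, 0) facing down
2. move(3) → (2, 0) facing down
3. turn(right) → (2, 0) facing left
no other 3-command option fits: unique.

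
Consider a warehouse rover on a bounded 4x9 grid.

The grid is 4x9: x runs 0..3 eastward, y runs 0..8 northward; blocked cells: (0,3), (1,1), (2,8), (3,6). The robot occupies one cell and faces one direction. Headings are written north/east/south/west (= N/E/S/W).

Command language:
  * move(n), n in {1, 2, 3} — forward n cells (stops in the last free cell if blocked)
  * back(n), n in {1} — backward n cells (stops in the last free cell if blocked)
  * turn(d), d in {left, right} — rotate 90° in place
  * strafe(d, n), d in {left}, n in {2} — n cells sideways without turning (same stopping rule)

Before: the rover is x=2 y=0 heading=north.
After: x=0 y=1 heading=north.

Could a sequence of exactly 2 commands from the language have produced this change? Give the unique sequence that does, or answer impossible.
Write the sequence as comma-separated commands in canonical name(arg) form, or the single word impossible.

strafe(left, 2), move(1)

key: heading stays N — no command in the sequence turns
begin: x=2 y=0 heading=north
1. strafe(left, 2) → x=0 y=0 heading=north
2. move(1) → x=0 y=1 heading=north
no rival 2-sequence matches.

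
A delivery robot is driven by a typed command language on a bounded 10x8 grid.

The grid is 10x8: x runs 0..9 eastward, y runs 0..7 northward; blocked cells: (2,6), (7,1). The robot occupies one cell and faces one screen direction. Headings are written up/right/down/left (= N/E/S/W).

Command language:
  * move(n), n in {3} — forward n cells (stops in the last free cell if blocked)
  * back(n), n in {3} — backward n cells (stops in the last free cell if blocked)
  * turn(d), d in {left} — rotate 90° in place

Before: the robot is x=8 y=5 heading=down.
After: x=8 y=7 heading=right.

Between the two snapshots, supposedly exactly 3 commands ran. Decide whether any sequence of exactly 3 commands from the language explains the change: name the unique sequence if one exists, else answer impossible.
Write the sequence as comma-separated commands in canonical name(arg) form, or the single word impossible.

back(3), back(3), turn(left)

key: the first back(3) runs into the grid edge before its full distance
t0: x=8 y=5 heading=down
[1] after back(3): x=8 y=7 heading=down
[2] after back(3): x=8 y=7 heading=down
[3] after turn(left): x=8 y=7 heading=right
all 27 alternatives checked — unique.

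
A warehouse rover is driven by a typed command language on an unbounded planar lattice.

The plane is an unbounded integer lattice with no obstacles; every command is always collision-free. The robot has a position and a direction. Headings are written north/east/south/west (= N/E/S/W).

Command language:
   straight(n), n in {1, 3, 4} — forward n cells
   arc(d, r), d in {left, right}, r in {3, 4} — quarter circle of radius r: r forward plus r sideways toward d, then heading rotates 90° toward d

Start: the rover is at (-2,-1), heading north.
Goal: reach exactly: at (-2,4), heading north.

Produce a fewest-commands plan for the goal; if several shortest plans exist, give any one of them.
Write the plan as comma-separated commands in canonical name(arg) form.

begin: at (-2,-1), heading north
t=1 straight(4) ⇒ at (-2,3), heading north
t=2 straight(1) ⇒ at (-2,4), heading north
no 1-step plan works, so 2 is optimal.

straight(4), straight(1)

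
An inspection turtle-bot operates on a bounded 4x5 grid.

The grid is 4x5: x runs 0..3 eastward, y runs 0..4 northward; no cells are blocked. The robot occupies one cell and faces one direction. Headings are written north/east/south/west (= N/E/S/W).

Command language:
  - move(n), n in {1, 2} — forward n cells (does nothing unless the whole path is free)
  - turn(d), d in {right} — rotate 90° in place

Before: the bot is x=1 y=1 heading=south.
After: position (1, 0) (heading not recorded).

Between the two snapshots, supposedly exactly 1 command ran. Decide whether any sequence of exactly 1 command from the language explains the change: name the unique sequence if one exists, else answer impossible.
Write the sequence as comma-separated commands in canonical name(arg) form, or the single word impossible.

start: x=1 y=1 heading=south
1. move(1) → x=1 y=0 heading=south
no rival 1-sequence matches.

move(1)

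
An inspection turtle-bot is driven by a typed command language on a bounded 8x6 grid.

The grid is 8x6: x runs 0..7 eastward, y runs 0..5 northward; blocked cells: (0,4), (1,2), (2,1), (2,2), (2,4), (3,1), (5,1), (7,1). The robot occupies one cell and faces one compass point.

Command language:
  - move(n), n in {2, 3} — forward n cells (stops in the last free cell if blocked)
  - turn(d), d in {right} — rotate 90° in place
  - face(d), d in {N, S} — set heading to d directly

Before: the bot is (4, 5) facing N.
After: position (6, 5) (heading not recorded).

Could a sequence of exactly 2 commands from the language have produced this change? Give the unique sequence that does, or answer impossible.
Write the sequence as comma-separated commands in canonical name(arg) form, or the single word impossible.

turn(right), move(2)

key: running move(2) before turn(right) would end elsewhere — order is forced
initial: (4, 5) facing N
step 1 (turn(right)): (4, 5) facing E
step 2 (move(2)): (6, 5) facing E
uniquely the one of 25 2-step routes that fits.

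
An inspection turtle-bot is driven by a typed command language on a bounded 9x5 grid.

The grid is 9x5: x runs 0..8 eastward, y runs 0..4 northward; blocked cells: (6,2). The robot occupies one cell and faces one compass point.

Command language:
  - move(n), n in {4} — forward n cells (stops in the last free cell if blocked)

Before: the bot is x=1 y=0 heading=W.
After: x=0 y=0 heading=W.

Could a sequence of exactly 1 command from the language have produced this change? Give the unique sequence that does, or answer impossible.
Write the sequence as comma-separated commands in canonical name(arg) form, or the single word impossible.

key: still facing W — the one step turns nothing
initial: x=1 y=0 heading=W
step 1 (move(4)): x=0 y=0 heading=W
no other 1-command option fits: unique.

move(4)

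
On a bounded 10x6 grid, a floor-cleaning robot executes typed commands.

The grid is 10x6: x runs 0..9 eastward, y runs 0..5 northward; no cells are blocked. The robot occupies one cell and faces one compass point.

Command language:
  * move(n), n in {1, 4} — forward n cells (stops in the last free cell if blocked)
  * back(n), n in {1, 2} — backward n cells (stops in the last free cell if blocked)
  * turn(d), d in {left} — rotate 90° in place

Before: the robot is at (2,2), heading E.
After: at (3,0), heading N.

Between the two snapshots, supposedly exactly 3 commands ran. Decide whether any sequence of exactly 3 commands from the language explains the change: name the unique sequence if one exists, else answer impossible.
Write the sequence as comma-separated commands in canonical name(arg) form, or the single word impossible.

key: position moved to (3,0) AND the heading swung to N — translation plus rotation needed
from: at (2,2), heading E
1. move(1) → at (3,2), heading E
2. turn(left) → at (3,2), heading N
3. back(2) → at (3,0), heading N
no rival 3-sequence matches.

move(1), turn(left), back(2)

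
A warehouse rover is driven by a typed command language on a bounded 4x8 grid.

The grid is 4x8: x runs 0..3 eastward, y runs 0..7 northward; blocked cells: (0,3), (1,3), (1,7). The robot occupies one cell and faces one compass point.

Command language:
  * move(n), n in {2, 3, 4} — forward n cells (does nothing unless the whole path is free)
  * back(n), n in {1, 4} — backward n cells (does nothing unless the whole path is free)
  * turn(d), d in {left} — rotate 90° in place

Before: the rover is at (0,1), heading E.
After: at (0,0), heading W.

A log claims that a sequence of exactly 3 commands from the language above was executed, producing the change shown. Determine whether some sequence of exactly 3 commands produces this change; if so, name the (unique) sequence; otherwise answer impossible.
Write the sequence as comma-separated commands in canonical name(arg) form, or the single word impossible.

key: cell and facing (now W) both changed — the 3 commands mix motion and turning
from: at (0,1), heading E
[1] after turn(left): at (0,1), heading N
[2] after back(1): at (0,0), heading N
[3] after turn(left): at (0,0), heading W
all 216 alternatives checked — unique.

turn(left), back(1), turn(left)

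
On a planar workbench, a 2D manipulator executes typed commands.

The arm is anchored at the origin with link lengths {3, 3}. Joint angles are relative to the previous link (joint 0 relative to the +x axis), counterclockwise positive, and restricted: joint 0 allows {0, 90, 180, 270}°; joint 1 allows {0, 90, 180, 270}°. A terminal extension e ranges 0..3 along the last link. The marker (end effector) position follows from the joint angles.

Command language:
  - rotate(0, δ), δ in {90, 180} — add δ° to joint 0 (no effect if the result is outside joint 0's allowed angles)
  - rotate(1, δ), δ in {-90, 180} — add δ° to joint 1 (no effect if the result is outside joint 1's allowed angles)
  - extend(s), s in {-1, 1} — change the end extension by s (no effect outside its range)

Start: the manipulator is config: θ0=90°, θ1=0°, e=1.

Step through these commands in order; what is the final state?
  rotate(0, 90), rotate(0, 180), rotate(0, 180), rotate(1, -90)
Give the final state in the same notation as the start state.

start: config: θ0=90°, θ1=0°, e=1
1. rotate(0, 90) → config: θ0=180°, θ1=0°, e=1
2. rotate(0, 180) → config: θ0=0°, θ1=0°, e=1
3. rotate(0, 180) → config: θ0=180°, θ1=0°, e=1
4. rotate(1, -90) → config: θ0=180°, θ1=270°, e=1

config: θ0=180°, θ1=270°, e=1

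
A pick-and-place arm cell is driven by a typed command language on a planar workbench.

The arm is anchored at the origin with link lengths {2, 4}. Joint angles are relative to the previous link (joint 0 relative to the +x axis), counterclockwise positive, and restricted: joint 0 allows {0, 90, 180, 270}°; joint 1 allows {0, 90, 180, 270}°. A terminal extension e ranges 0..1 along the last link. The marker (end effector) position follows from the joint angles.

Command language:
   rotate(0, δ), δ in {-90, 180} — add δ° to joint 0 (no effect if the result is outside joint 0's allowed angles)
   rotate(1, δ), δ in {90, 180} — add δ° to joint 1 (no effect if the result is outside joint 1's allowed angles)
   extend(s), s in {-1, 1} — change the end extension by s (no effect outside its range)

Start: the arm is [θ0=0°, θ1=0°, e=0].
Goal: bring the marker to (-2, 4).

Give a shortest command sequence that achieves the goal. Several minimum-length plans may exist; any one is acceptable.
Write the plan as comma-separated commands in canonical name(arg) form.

start: [θ0=0°, θ1=0°, e=0]
t=1 rotate(1, 180) ⇒ [θ0=0°, θ1=180°, e=0]
t=2 rotate(1, 90) ⇒ [θ0=0°, θ1=270°, e=0]
t=3 rotate(0, 180) ⇒ [θ0=180°, θ1=270°, e=0]
shorter routes all fall short; 3 is best.

rotate(1, 180), rotate(1, 90), rotate(0, 180)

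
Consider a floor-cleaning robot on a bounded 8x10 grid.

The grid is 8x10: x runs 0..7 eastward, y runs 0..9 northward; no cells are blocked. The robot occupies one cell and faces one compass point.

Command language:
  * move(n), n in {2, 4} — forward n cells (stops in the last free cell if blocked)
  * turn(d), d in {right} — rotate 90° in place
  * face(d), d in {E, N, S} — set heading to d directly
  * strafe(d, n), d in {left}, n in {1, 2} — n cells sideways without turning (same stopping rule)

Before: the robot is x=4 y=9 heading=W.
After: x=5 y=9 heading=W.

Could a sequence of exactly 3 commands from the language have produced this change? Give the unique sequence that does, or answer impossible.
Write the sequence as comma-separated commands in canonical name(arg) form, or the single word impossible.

face(S), strafe(left, 1), turn(right)

key: order matters: swapping face(S) and turn(right) lands elsewhere
t0: x=4 y=9 heading=W
1. face(S) → x=4 y=9 heading=S
2. strafe(left, 1) → x=5 y=9 heading=S
3. turn(right) → x=5 y=9 heading=W
no rival 3-sequence matches.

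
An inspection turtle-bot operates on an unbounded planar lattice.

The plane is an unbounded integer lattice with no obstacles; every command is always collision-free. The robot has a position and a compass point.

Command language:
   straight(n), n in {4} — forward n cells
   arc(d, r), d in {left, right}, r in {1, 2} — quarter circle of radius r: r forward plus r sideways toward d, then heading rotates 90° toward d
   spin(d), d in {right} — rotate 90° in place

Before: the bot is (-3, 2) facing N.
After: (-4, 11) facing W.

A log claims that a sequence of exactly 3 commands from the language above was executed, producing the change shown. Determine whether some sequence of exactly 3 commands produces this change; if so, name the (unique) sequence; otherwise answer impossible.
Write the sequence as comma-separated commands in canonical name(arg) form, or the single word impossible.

key: position moved to (-4,11) AND the heading swung to W — translation plus rotation needed
initial: (-3, 2) facing N
[1] after straight(4): (-3, 6) facing N
[2] after straight(4): (-3, 10) facing N
[3] after arc(left, 1): (-4, 11) facing W
no other 3-command option fits: unique.

straight(4), straight(4), arc(left, 1)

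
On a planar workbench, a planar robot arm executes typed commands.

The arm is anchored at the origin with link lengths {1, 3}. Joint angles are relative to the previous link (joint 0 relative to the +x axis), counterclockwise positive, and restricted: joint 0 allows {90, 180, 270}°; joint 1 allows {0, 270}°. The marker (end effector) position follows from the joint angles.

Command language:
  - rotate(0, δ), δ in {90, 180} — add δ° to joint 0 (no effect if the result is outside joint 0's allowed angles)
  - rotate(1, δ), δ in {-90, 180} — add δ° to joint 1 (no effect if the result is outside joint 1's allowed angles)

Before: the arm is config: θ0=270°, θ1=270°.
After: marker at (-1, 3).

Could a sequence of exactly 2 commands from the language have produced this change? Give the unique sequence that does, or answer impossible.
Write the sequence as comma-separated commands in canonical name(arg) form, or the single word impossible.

rotate(0, 180), rotate(0, 90)

key: running rotate(0, 90) before rotate(0, 180) would end elsewhere — order is forced
t0: config: θ0=270°, θ1=270°
step 1 (rotate(0, 180)): config: θ0=90°, θ1=270°
step 2 (rotate(0, 90)): config: θ0=180°, θ1=270°
no other 2-command option fits: unique.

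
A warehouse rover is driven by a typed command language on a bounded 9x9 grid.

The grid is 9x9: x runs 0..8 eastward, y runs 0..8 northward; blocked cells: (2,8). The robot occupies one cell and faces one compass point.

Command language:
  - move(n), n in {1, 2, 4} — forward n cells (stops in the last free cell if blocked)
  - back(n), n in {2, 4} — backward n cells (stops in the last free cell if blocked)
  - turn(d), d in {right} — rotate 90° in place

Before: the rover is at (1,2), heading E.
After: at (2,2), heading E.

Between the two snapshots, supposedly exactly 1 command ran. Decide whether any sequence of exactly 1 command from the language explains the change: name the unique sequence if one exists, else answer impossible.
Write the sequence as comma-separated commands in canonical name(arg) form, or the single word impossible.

move(1)

key: still facing E — the one step turns nothing
begin: at (1,2), heading E
t=1 move(1) ⇒ at (2,2), heading E
no other 1-command option fits: unique.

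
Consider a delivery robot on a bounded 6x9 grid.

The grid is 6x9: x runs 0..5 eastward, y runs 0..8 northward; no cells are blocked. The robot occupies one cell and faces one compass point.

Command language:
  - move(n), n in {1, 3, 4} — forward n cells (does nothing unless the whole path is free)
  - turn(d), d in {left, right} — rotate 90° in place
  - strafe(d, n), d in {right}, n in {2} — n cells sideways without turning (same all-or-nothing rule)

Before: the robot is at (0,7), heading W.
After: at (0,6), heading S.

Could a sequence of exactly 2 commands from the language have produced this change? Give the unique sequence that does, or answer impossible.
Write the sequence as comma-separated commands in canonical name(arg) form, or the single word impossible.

turn(left), move(1)

key: order matters: swapping turn(left) and move(1) lands elsewhere
from: at (0,7), heading W
1. turn(left) → at (0,7), heading S
2. move(1) → at (0,6), heading S
all 36 alternatives checked — unique.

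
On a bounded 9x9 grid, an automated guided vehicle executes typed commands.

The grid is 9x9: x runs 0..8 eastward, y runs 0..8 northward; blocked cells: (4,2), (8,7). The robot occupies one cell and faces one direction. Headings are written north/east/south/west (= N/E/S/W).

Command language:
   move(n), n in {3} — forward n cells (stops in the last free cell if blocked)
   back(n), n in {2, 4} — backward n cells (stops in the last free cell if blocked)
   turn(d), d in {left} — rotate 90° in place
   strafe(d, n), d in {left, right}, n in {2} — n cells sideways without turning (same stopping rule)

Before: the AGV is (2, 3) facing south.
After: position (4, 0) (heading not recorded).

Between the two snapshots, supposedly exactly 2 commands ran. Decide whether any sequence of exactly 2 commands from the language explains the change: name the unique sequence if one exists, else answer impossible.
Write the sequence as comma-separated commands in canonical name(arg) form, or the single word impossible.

move(3), strafe(left, 2)

key: running strafe(left, 2) before move(3) would end elsewhere — order is forced
t0: (2, 3) facing south
step 1 (move(3)): (2, 0) facing south
step 2 (strafe(left, 2)): (4, 0) facing south
all 36 alternatives checked — unique.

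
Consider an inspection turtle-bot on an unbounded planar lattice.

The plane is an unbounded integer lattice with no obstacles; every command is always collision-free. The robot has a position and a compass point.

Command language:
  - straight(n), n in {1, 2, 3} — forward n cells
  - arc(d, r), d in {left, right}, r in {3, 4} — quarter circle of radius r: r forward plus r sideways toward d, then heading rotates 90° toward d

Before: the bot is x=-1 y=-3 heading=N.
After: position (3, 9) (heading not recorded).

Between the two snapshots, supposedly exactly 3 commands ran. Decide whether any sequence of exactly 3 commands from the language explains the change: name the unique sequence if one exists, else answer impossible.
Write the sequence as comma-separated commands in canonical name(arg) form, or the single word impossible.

key: order matters: swapping arc(right, 4) and arc(left, 4) lands elsewhere
t0: x=-1 y=-3 heading=N
[1] after arc(right, 4): x=3 y=1 heading=E
[2] after arc(left, 4): x=7 y=5 heading=N
[3] after arc(left, 4): x=3 y=9 heading=W
all 343 alternatives checked — unique.

arc(right, 4), arc(left, 4), arc(left, 4)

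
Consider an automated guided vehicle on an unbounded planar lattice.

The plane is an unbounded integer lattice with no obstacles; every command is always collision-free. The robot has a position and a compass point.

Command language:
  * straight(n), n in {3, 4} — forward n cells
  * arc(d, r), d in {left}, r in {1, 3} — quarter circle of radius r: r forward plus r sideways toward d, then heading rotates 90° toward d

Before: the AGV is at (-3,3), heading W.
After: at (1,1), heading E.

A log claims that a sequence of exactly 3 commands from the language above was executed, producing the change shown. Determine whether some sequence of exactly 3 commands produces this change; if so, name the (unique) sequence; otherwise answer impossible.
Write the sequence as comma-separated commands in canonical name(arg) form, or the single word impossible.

arc(left, 1), arc(left, 1), straight(4)

key: position moved to (1,1) AND the heading swung to E — translation plus rotation needed
initial: at (-3,3), heading W
t=1 arc(left, 1) ⇒ at (-4,2), heading S
t=2 arc(left, 1) ⇒ at (-3,1), heading E
t=3 straight(4) ⇒ at (1,1), heading E
uniquely the one of 64 3-step routes that fits.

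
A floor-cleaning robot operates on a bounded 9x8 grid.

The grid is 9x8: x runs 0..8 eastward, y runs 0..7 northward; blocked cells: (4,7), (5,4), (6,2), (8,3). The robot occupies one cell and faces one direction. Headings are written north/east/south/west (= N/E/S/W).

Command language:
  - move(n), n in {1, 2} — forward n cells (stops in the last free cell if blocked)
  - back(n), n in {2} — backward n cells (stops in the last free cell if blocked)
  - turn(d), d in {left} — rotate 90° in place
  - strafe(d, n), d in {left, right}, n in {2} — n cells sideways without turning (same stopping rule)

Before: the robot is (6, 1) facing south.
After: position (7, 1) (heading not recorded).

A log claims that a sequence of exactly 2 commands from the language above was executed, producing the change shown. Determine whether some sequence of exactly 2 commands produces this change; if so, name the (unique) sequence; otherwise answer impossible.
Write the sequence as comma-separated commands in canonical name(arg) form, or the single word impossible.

turn(left), move(1)

key: order matters: swapping turn(left) and move(1) lands elsewhere
t0: (6, 1) facing south
t=1 turn(left) ⇒ (6, 1) facing east
t=2 move(1) ⇒ (7, 1) facing east
no other 2-command option fits: unique.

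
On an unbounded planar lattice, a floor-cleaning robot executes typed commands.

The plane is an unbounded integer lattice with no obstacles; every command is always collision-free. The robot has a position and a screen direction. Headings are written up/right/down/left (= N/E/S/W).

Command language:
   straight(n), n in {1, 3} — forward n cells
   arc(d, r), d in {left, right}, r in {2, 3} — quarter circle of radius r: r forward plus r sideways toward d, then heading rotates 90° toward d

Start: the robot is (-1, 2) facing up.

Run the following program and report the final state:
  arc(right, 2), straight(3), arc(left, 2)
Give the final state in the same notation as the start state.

t0: (-1, 2) facing up
t=1 arc(right, 2) ⇒ (1, 4) facing right
t=2 straight(3) ⇒ (4, 4) facing right
t=3 arc(left, 2) ⇒ (6, 6) facing up

(6, 6) facing up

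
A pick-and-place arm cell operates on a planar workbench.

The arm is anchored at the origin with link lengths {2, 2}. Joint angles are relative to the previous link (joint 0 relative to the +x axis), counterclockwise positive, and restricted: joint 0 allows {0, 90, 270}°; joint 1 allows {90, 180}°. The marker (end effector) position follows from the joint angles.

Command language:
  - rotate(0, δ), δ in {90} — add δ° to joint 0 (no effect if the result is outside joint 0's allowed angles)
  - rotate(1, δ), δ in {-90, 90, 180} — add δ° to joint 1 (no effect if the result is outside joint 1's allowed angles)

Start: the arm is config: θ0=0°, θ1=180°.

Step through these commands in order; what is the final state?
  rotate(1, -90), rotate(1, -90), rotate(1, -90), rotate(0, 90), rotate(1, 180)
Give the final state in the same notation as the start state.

config: θ0=90°, θ1=90°

start: config: θ0=0°, θ1=180°
1. rotate(1, -90) → config: θ0=0°, θ1=90°
2. rotate(1, -90) → config: θ0=0°, θ1=90°
3. rotate(1, -90) → config: θ0=0°, θ1=90°
4. rotate(0, 90) → config: θ0=90°, θ1=90°
5. rotate(1, 180) → config: θ0=90°, θ1=90°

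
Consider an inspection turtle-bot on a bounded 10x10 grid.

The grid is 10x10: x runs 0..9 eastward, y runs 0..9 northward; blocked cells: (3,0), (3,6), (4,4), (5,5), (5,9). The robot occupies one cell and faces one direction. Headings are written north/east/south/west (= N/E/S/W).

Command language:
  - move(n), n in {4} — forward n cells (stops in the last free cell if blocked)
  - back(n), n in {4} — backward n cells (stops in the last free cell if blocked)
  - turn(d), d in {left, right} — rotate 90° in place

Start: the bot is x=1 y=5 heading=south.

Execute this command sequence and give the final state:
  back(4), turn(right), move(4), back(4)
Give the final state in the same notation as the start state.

initial: x=1 y=5 heading=south
[1] after back(4): x=1 y=9 heading=south
[2] after turn(right): x=1 y=9 heading=west
[3] after move(4): x=0 y=9 heading=west
[4] after back(4): x=4 y=9 heading=west

x=4 y=9 heading=west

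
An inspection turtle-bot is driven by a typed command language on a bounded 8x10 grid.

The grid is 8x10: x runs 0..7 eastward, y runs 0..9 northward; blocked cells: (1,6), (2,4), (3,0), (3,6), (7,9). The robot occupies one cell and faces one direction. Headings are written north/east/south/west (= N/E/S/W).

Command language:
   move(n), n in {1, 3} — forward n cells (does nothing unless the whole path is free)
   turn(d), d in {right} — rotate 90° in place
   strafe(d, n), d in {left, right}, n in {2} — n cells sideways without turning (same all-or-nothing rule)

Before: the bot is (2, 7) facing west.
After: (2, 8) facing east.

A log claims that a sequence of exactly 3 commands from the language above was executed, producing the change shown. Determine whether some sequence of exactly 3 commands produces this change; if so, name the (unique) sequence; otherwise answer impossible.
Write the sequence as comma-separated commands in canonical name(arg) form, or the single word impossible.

turn(right), move(1), turn(right)

key: position moved to (2,8) AND the heading swung to E — translation plus rotation needed
begin: (2, 7) facing west
t=1 turn(right) ⇒ (2, 7) facing north
t=2 move(1) ⇒ (2, 8) facing north
t=3 turn(right) ⇒ (2, 8) facing east
uniquely the one of 125 3-step routes that fits.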